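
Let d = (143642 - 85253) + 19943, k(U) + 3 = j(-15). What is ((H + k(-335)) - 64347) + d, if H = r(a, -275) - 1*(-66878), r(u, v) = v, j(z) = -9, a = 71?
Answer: 80576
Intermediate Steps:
k(U) = -12 (k(U) = -3 - 9 = -12)
d = 78332 (d = 58389 + 19943 = 78332)
H = 66603 (H = -275 - 1*(-66878) = -275 + 66878 = 66603)
((H + k(-335)) - 64347) + d = ((66603 - 12) - 64347) + 78332 = (66591 - 64347) + 78332 = 2244 + 78332 = 80576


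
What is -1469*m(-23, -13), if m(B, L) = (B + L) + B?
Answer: 86671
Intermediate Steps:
m(B, L) = L + 2*B
-1469*m(-23, -13) = -1469*(-13 + 2*(-23)) = -1469*(-13 - 46) = -1469*(-59) = -1*(-86671) = 86671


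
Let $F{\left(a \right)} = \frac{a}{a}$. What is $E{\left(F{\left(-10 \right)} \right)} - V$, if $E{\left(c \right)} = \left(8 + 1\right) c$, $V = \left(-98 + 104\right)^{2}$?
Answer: $-27$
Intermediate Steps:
$F{\left(a \right)} = 1$
$V = 36$ ($V = 6^{2} = 36$)
$E{\left(c \right)} = 9 c$
$E{\left(F{\left(-10 \right)} \right)} - V = 9 \cdot 1 - 36 = 9 - 36 = -27$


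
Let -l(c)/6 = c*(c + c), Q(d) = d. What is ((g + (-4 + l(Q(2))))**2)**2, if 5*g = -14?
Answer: 5636405776/625 ≈ 9.0183e+6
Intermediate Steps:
l(c) = -12*c**2 (l(c) = -6*c*(c + c) = -6*c*2*c = -12*c**2)
g = -14/5 (g = (1/5)*(-14) = -14/5 ≈ -2.8000)
((g + (-4 + l(Q(2))))**2)**2 = ((-14/5 + (-4 - 12*2**2))**2)**2 = ((-14/5 + (-4 - 12*4))**2)**2 = ((-14/5 + (-4 - 48))**2)**2 = ((-14/5 - 52)**2)**2 = ((-274/5)**2)**2 = (75076/25)**2 = 5636405776/625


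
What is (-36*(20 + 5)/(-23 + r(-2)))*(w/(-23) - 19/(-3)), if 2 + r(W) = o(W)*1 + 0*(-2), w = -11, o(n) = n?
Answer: 47000/207 ≈ 227.05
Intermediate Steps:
r(W) = -2 + W (r(W) = -2 + (W*1 + 0*(-2)) = -2 + (W + 0) = -2 + W)
(-36*(20 + 5)/(-23 + r(-2)))*(w/(-23) - 19/(-3)) = (-36*(20 + 5)/(-23 + (-2 - 2)))*(-11/(-23) - 19/(-3)) = (-900/(-23 - 4))*(-11*(-1/23) - 19*(-⅓)) = (-900/(-27))*(11/23 + 19/3) = -900*(-1)/27*(470/69) = -36*(-25/27)*(470/69) = (100/3)*(470/69) = 47000/207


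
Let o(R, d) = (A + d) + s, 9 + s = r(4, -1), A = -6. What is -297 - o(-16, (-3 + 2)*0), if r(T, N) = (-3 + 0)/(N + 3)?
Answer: -561/2 ≈ -280.50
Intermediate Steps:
r(T, N) = -3/(3 + N)
s = -21/2 (s = -9 - 3/(3 - 1) = -9 - 3/2 = -21/2 ≈ -10.500)
o(R, d) = -33/2 + d (o(R, d) = (-6 + d) - 21/2 = -33/2 + d)
-297 - o(-16, (-3 + 2)*0) = -297 - (-33/2 + (-3 + 2)*0) = -297 - (-33/2 - 1*0) = -297 - (-33/2 + 0) = -297 - 1*(-33/2) = -297 + 33/2 = -561/2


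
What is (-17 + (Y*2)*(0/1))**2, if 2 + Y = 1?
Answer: 289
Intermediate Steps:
Y = -1 (Y = -2 + 1 = -1)
(-17 + (Y*2)*(0/1))**2 = (-17 + (-1*2)*(0/1))**2 = (-17 - 0)**2 = (-17 - 2*0)**2 = (-17 + 0)**2 = (-17)**2 = 289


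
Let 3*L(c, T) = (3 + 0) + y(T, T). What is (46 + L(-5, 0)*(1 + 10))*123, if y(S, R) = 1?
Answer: 7462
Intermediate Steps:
L(c, T) = 4/3 (L(c, T) = ((3 + 0) + 1)/3 = (3 + 1)/3 = (⅓)*4 = 4/3)
(46 + L(-5, 0)*(1 + 10))*123 = (46 + 4*(1 + 10)/3)*123 = (46 + (4/3)*11)*123 = (46 + 44/3)*123 = (182/3)*123 = 7462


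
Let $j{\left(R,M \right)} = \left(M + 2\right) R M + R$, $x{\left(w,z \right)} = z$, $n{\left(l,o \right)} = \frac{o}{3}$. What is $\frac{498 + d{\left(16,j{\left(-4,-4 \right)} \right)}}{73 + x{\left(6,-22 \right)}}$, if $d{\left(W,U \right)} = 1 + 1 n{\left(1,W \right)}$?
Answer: $\frac{89}{9} \approx 9.8889$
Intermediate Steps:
$n{\left(l,o \right)} = \frac{o}{3}$ ($n{\left(l,o \right)} = o \frac{1}{3} = \frac{o}{3}$)
$j{\left(R,M \right)} = R + M R \left(2 + M\right)$ ($j{\left(R,M \right)} = \left(2 + M\right) R M + R = R \left(2 + M\right) M + R = M R \left(2 + M\right) + R = R + M R \left(2 + M\right)$)
$d{\left(W,U \right)} = 1 + \frac{W}{3}$ ($d{\left(W,U \right)} = 1 + 1 \frac{W}{3} = 1 + \frac{W}{3}$)
$\frac{498 + d{\left(16,j{\left(-4,-4 \right)} \right)}}{73 + x{\left(6,-22 \right)}} = \frac{498 + \left(1 + \frac{1}{3} \cdot 16\right)}{73 - 22} = \frac{498 + \left(1 + \frac{16}{3}\right)}{51} = \left(498 + \frac{19}{3}\right) \frac{1}{51} = \frac{1513}{3} \cdot \frac{1}{51} = \frac{89}{9}$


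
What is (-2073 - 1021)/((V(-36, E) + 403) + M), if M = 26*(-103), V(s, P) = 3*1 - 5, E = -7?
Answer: 3094/2277 ≈ 1.3588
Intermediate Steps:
V(s, P) = -2 (V(s, P) = 3 - 5 = -2)
M = -2678
(-2073 - 1021)/((V(-36, E) + 403) + M) = (-2073 - 1021)/((-2 + 403) - 2678) = -3094/(401 - 2678) = -3094/(-2277) = -3094*(-1/2277) = 3094/2277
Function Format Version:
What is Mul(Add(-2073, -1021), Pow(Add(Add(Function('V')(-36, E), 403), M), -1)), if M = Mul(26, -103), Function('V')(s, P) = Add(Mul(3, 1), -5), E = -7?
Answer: Rational(3094, 2277) ≈ 1.3588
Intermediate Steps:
Function('V')(s, P) = -2 (Function('V')(s, P) = Add(3, -5) = -2)
M = -2678
Mul(Add(-2073, -1021), Pow(Add(Add(Function('V')(-36, E), 403), M), -1)) = Mul(Add(-2073, -1021), Pow(Add(Add(-2, 403), -2678), -1)) = Mul(-3094, Pow(Add(401, -2678), -1)) = Mul(-3094, Pow(-2277, -1)) = Mul(-3094, Rational(-1, 2277)) = Rational(3094, 2277)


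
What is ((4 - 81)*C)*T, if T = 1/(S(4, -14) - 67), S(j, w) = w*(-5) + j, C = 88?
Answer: -968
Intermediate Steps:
S(j, w) = j - 5*w (S(j, w) = -5*w + j = j - 5*w)
T = 1/7 (T = 1/((4 - 5*(-14)) - 67) = 1/((4 + 70) - 67) = 1/(74 - 67) = 1/7 ≈ 0.14286)
((4 - 81)*C)*T = ((4 - 81)*88)*(1/7) = -77*88*(1/7) = -6776*1/7 = -968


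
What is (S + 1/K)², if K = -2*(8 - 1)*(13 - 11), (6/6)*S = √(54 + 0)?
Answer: 42337/784 - 3*√6/14 ≈ 53.476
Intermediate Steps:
S = 3*√6 (S = √(54 + 0) = √54 = 3*√6 ≈ 7.3485)
K = -28 (K = -14*2 = -2*14 = -28)
(S + 1/K)² = (3*√6 + 1/(-28))² = (3*√6 - 1/28)² = (-1/28 + 3*√6)²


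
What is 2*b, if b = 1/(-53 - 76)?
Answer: -2/129 ≈ -0.015504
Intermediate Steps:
b = -1/129 (b = 1/(-129) = -1/129 ≈ -0.0077519)
2*b = 2*(-1/129) = -2/129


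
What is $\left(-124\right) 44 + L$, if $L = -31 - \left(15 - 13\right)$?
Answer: $-5489$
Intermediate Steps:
$L = -33$ ($L = -31 - \left(15 - 13\right) = -31 - 2 = -33$)
$\left(-124\right) 44 + L = \left(-124\right) 44 - 33 = -5456 - 33 = -5489$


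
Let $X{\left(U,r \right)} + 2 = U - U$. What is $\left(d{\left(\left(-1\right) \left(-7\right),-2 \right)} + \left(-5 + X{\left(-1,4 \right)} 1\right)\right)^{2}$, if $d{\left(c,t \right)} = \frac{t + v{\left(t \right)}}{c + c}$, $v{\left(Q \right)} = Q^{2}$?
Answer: $\frac{2304}{49} \approx 47.02$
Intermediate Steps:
$X{\left(U,r \right)} = -2$ ($X{\left(U,r \right)} = -2 + \left(U - U\right) = -2 + 0 = -2$)
$d{\left(c,t \right)} = \frac{t + t^{2}}{2 c}$ ($d{\left(c,t \right)} = \frac{t + t^{2}}{c + c} = \frac{t + t^{2}}{2 c}$)
$\left(d{\left(\left(-1\right) \left(-7\right),-2 \right)} + \left(-5 + X{\left(-1,4 \right)} 1\right)\right)^{2} = \left(\frac{1}{2} \left(-2\right) \frac{1}{\left(-1\right) \left(-7\right)} \left(1 - 2\right) - 7\right)^{2} = \left(\frac{1}{2} \left(-2\right) \frac{1}{7} \left(-1\right) - 7\right)^{2} = \left(\frac{1}{7} - 7\right)^{2} = \left(- \frac{48}{7}\right)^{2} = \frac{2304}{49}$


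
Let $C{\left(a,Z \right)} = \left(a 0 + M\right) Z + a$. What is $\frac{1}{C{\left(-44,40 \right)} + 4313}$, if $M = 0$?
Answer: $\frac{1}{4269} \approx 0.00023425$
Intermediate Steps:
$C{\left(a,Z \right)} = a$ ($C{\left(a,Z \right)} = \left(a 0 + 0\right) Z + a = \left(0 + 0\right) Z + a = 0 Z + a = 0 + a = a$)
$\frac{1}{C{\left(-44,40 \right)} + 4313} = \frac{1}{-44 + 4313} = \frac{1}{4269}$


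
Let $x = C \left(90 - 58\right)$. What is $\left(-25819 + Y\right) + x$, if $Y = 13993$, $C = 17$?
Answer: $-11282$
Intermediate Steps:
$x = 544$ ($x = 17 \left(90 - 58\right) = 17 \cdot 32 = 544$)
$\left(-25819 + Y\right) + x = \left(-25819 + 13993\right) + 544 = -11826 + 544 = -11282$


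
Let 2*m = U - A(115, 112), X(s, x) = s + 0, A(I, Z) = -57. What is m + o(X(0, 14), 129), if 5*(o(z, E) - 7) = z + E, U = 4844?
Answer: 24833/10 ≈ 2483.3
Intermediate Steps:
X(s, x) = s
o(z, E) = 7 + E/5 + z/5 (o(z, E) = 7 + (z + E)/5 = 7 + (E + z)/5 = 7 + (E/5 + z/5) = 7 + E/5 + z/5)
m = 4901/2 (m = (4844 - 1*(-57))/2 = (4844 + 57)/2 = (½)*4901 = 4901/2 ≈ 2450.5)
m + o(X(0, 14), 129) = 4901/2 + (7 + (⅕)*129 + (⅕)*0) = 4901/2 + (7 + 129/5 + 0) = 4901/2 + 164/5 = 24833/10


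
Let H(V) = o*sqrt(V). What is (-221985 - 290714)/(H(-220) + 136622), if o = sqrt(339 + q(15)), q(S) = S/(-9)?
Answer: -105068944167/27998467646 + 5639689*I*sqrt(345)/13999233823 ≈ -3.7527 + 0.0074827*I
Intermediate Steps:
q(S) = -S/9 (q(S) = S*(-1/9) = -S/9)
o = 2*sqrt(759)/3 (o = sqrt(339 - 1/9*15) = sqrt(339 - 5/3) = sqrt(1012/3) = 2*sqrt(759)/3 ≈ 18.367)
H(V) = 2*sqrt(759)*sqrt(V)/3 (H(V) = (2*sqrt(759)/3)*sqrt(V) = 2*sqrt(759)*sqrt(V)/3)
(-221985 - 290714)/(H(-220) + 136622) = (-221985 - 290714)/(2*sqrt(759)*sqrt(-220)/3 + 136622) = -512699/(2*sqrt(759)*(2*I*sqrt(55))/3 + 136622) = -512699/(44*I*sqrt(345)/3 + 136622) = -512699/(136622 + 44*I*sqrt(345)/3)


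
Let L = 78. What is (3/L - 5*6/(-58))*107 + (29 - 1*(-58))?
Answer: 110431/754 ≈ 146.46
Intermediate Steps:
(3/L - 5*6/(-58))*107 + (29 - 1*(-58)) = (3/78 - 5*6/(-58))*107 + (29 - 1*(-58)) = (3*(1/78) - 30*(-1/58))*107 + (29 + 58) = (1/26 + 15/29)*107 + 87 = (419/754)*107 + 87 = 44833/754 + 87 = 110431/754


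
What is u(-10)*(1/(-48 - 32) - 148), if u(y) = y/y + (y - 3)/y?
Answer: -272343/800 ≈ -340.43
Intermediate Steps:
u(y) = 1 + (-3 + y)/y
u(-10)*(1/(-48 - 32) - 148) = (2 - 3/(-10))*(1/(-48 - 32) - 148) = (2 - 3*(-⅒))*(1/(-80) - 148) = (2 + 3/10)*(-1/80 - 148) = (23/10)*(-11841/80) = -272343/800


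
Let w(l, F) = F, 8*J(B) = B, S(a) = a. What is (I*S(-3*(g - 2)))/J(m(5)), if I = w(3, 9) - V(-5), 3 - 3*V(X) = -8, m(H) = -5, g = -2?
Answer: -512/5 ≈ -102.40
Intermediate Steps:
J(B) = B/8
V(X) = 11/3 (V(X) = 1 - ⅓*(-8) = 1 + 8/3 = 11/3)
I = 16/3 (I = 9 - 1*11/3 = 9 - 11/3 = 16/3 ≈ 5.3333)
(I*S(-3*(g - 2)))/J(m(5)) = (16*(-3*(-2 - 2))/3)/(((⅛)*(-5))) = (16*(-3*(-4))/3)/(-5/8) = ((16/3)*12)*(-8/5) = 64*(-8/5) = -512/5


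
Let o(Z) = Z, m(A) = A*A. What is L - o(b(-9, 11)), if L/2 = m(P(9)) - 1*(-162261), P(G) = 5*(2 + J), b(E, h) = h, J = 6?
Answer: 327711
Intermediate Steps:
P(G) = 40 (P(G) = 5*(2 + 6) = 5*8 = 40)
m(A) = A²
L = 327722 (L = 2*(40² - 1*(-162261)) = 2*(1600 + 162261) = 2*163861 = 327722)
L - o(b(-9, 11)) = 327722 - 1*11 = 327722 - 11 = 327711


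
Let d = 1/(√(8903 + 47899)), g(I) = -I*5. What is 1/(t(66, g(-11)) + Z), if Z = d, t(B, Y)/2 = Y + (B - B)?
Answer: 6248220/687304199 - √56802/687304199 ≈ 0.0090906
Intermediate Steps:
g(I) = -5*I
t(B, Y) = 2*Y (t(B, Y) = 2*(Y + (B - B)) = 2*(Y + 0) = 2*Y)
d = √56802/56802 (d = 1/(√56802) = √56802/56802 ≈ 0.0041958)
Z = √56802/56802 ≈ 0.0041958
1/(t(66, g(-11)) + Z) = 1/(2*(-5*(-11)) + √56802/56802) = 1/(2*55 + √56802/56802) = 1/(110 + √56802/56802)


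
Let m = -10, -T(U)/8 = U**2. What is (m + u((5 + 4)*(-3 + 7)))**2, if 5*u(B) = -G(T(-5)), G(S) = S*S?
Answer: 64160100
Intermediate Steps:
T(U) = -8*U**2
G(S) = S**2
u(B) = -8000 (u(B) = (-(-8*(-5)**2)**2)/5 = (-(-8*25)**2)/5 = (-1*(-200)**2)/5 = (-1*40000)/5 = (1/5)*(-40000) = -8000)
(m + u((5 + 4)*(-3 + 7)))**2 = (-10 - 8000)**2 = (-8010)**2 = 64160100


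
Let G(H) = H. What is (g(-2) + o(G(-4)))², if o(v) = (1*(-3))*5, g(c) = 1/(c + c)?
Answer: 3721/16 ≈ 232.56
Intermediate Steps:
g(c) = 1/(2*c)
o(v) = -15 (o(v) = -3*5 = -15)
(g(-2) + o(G(-4)))² = ((½)/(-2) - 15)² = ((½)*(-½) - 15)² = (-¼ - 15)² = (-61/4)² = 3721/16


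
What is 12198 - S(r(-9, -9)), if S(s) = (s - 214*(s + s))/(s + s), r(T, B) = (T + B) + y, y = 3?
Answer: 24823/2 ≈ 12412.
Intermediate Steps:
r(T, B) = 3 + B + T (r(T, B) = (T + B) + 3 = (B + T) + 3 = 3 + B + T)
S(s) = -427/2 (S(s) = (s - 428*s)/((2*s)) = (s - 428*s)*(1/(2*s)) = (-427*s)*(1/(2*s)) = -427/2)
12198 - S(r(-9, -9)) = 12198 - 1*(-427/2) = 12198 + 427/2 = 24823/2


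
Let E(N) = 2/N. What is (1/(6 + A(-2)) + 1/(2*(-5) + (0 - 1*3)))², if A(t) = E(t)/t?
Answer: 1/169 ≈ 0.0059172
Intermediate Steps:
A(t) = 2/t² (A(t) = (2/t)/t = 2/t²)
(1/(6 + A(-2)) + 1/(2*(-5) + (0 - 1*3)))² = (1/(6 + 2/(-2)²) + 1/(2*(-5) + (0 - 1*3)))² = (1/(6 + 2*(¼)) + 1/(-10 + (0 - 3)))² = (1/(6 + ½) + 1/(-10 - 3))² = (1/(13/2) + 1/(-13))² = (2/13 - 1/13)² = (1/13)² = 1/169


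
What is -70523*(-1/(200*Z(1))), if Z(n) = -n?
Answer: -70523/200 ≈ -352.62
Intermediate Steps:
-70523*(-1/(200*Z(1))) = -70523/((40*(-5))*(-1*1)) = -70523/((-200*(-1))) = -70523/200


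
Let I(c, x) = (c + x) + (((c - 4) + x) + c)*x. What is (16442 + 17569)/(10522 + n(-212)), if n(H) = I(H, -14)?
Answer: 34011/16484 ≈ 2.0633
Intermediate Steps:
I(c, x) = c + x + x*(-4 + x + 2*c) (I(c, x) = (c + x) + (((-4 + c) + x) + c)*x = (c + x) + ((-4 + c + x) + c)*x = (c + x) + (-4 + x + 2*c)*x = (c + x) + x*(-4 + x + 2*c) = c + x + x*(-4 + x + 2*c))
n(H) = 238 - 27*H (n(H) = H + (-14)² - 3*(-14) + 2*H*(-14) = H + 196 + 42 - 28*H = 238 - 27*H)
(16442 + 17569)/(10522 + n(-212)) = (16442 + 17569)/(10522 + (238 - 27*(-212))) = 34011/(10522 + (238 + 5724)) = 34011/(10522 + 5962) = 34011/16484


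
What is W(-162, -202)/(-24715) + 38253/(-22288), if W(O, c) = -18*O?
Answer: -1010414703/550847920 ≈ -1.8343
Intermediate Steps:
W(-162, -202)/(-24715) + 38253/(-22288) = -18*(-162)/(-24715) + 38253/(-22288) = 2916*(-1/24715) + 38253*(-1/22288) = -2916/24715 - 38253/22288 = -1010414703/550847920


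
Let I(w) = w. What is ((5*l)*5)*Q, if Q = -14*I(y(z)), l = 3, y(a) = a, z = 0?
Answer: 0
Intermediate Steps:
Q = 0 (Q = -14*0 = 0)
((5*l)*5)*Q = ((5*3)*5)*0 = (15*5)*0 = 75*0 = 0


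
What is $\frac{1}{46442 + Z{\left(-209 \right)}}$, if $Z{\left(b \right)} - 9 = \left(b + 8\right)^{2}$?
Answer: $\frac{1}{86852} \approx 1.1514 \cdot 10^{-5}$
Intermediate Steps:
$Z{\left(b \right)} = 9 + \left(8 + b\right)^{2}$ ($Z{\left(b \right)} = 9 + \left(b + 8\right)^{2} = 9 + \left(8 + b\right)^{2}$)
$\frac{1}{46442 + Z{\left(-209 \right)}} = \frac{1}{46442 + \left(9 + \left(8 - 209\right)^{2}\right)} = \frac{1}{46442 + \left(9 + \left(-201\right)^{2}\right)} = \frac{1}{46442 + \left(9 + 40401\right)} = \frac{1}{46442 + 40410} = \frac{1}{86852}$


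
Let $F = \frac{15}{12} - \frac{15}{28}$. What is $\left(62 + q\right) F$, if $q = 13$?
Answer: $\frac{375}{7} \approx 53.571$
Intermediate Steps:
$F = \frac{5}{7}$ ($F = 15 \cdot \frac{1}{12} - \frac{15}{28} = \frac{5}{4} - \frac{15}{28} = \frac{5}{7} \approx 0.71429$)
$\left(62 + q\right) F = \left(62 + 13\right) \frac{5}{7} = 75 \cdot \frac{5}{7} = \frac{375}{7}$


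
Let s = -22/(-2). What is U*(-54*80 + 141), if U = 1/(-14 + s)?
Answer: 1393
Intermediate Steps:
s = 11 (s = -22*(-½) = 11)
U = -⅓ (U = 1/(-14 + 11) = 1/(-3) = -⅓ ≈ -0.33333)
U*(-54*80 + 141) = -(-54*80 + 141)/3 = -(-4320 + 141)/3 = -⅓*(-4179) = 1393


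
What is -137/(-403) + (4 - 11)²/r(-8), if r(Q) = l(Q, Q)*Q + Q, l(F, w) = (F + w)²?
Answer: 261925/828568 ≈ 0.31612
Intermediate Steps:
r(Q) = Q + 4*Q³ (r(Q) = (Q + Q)²*Q + Q = (2*Q)²*Q + Q = (4*Q²)*Q + Q = 4*Q³ + Q = Q + 4*Q³)
-137/(-403) + (4 - 11)²/r(-8) = -137/(-403) + (4 - 11)²/(-8 + 4*(-8)³) = -137*(-1/403) + (-7)²/(-8 + 4*(-512)) = 137/403 + 49/(-8 - 2048) = 137/403 + 49/(-2056) = 137/403 + 49*(-1/2056) = 137/403 - 49/2056 = 261925/828568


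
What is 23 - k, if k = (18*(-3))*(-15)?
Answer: -787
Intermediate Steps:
k = 810 (k = -54*(-15) = 810)
23 - k = 23 - 1*810 = 23 - 810 = -787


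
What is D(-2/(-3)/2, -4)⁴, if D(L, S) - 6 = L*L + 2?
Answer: 28398241/6561 ≈ 4328.3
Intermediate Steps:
D(L, S) = 8 + L² (D(L, S) = 6 + (L*L + 2) = 6 + (L² + 2) = 6 + (2 + L²) = 8 + L²)
D(-2/(-3)/2, -4)⁴ = (8 + (-2/(-3)/2)²)⁴ = (8 + (-2*(-⅓)*(½))²)⁴ = (8 + ((⅔)*(½))²)⁴ = (8 + (⅓)²)⁴ = (8 + ⅑)⁴ = (73/9)⁴ = 28398241/6561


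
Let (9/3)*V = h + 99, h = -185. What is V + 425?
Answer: 1189/3 ≈ 396.33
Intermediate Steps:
V = -86/3 (V = (-185 + 99)/3 = (⅓)*(-86) = -86/3 ≈ -28.667)
V + 425 = -86/3 + 425 = 1189/3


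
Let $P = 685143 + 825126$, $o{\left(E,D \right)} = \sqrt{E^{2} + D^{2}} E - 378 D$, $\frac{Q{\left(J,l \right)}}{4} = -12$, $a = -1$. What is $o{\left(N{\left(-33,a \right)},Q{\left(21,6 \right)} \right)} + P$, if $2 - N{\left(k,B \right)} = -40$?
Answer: $1528413 + 252 \sqrt{113} \approx 1.5311 \cdot 10^{6}$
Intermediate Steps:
$Q{\left(J,l \right)} = -48$ ($Q{\left(J,l \right)} = 4 \left(-12\right) = -48$)
$N{\left(k,B \right)} = 42$ ($N{\left(k,B \right)} = 2 - -40 = 2 + 40 = 42$)
$o{\left(E,D \right)} = - 378 D + E \sqrt{D^{2} + E^{2}}$ ($o{\left(E,D \right)} = \sqrt{D^{2} + E^{2}} E - 378 D = E \sqrt{D^{2} + E^{2}} - 378 D = - 378 D + E \sqrt{D^{2} + E^{2}}$)
$P = 1510269$
$o{\left(N{\left(-33,a \right)},Q{\left(21,6 \right)} \right)} + P = \left(\left(-378\right) \left(-48\right) + 42 \sqrt{\left(-48\right)^{2} + 42^{2}}\right) + 1510269 = \left(18144 + 42 \sqrt{2304 + 1764}\right) + 1510269 = \left(18144 + 42 \sqrt{4068}\right) + 1510269 = \left(18144 + 42 \cdot 6 \sqrt{113}\right) + 1510269 = \left(18144 + 252 \sqrt{113}\right) + 1510269 = 1528413 + 252 \sqrt{113}$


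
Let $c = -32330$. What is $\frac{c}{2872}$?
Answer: $- \frac{16165}{1436} \approx -11.257$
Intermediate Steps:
$\frac{c}{2872} = - \frac{32330}{2872} = \left(-32330\right) \frac{1}{2872} = - \frac{16165}{1436}$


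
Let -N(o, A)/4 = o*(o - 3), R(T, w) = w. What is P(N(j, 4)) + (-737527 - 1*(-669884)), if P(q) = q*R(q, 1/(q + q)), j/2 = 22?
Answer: -135285/2 ≈ -67643.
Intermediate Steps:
j = 44 (j = 2*22 = 44)
N(o, A) = -4*o*(-3 + o) (N(o, A) = -4*o*(o - 3) = -4*o*(-3 + o))
P(q) = ½ (P(q) = q/(q + q) = q/((2*q)) = q*(1/(2*q)) = ½)
P(N(j, 4)) + (-737527 - 1*(-669884)) = ½ + (-737527 - 1*(-669884)) = ½ + (-737527 + 669884) = ½ - 67643 = -135285/2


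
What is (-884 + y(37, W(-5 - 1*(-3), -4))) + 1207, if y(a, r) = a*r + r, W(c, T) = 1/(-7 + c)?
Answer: 2869/9 ≈ 318.78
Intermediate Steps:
y(a, r) = r + a*r
(-884 + y(37, W(-5 - 1*(-3), -4))) + 1207 = (-884 + (1 + 37)/(-7 + (-5 - 1*(-3)))) + 1207 = (-884 + 38/(-7 + (-5 + 3))) + 1207 = (-884 + 38/(-7 - 2)) + 1207 = (-884 + 38/(-9)) + 1207 = (-884 - 1/9*38) + 1207 = (-884 - 38/9) + 1207 = -7994/9 + 1207 = 2869/9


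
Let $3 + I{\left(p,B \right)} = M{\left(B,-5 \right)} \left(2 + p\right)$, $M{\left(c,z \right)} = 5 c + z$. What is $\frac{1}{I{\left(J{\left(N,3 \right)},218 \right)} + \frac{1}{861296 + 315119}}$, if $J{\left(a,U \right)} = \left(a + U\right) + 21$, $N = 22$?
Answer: $\frac{1176415}{61264163956} \approx 1.9202 \cdot 10^{-5}$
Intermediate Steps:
$J{\left(a,U \right)} = 21 + U + a$ ($J{\left(a,U \right)} = \left(U + a\right) + 21 = 21 + U + a$)
$M{\left(c,z \right)} = z + 5 c$
$I{\left(p,B \right)} = -3 + \left(-5 + 5 B\right) \left(2 + p\right)$
$\frac{1}{I{\left(J{\left(N,3 \right)},218 \right)} + \frac{1}{861296 + 315119}} = \frac{1}{\left(-13 + 10 \cdot 218 + 5 \left(21 + 3 + 22\right) \left(-1 + 218\right)\right) + \frac{1}{861296 + 315119}} = \frac{1}{\left(-13 + 2180 + 5 \cdot 46 \cdot 217\right) + \frac{1}{1176415}} = \frac{1}{\left(-13 + 2180 + 49910\right) + \frac{1}{1176415}} = \frac{1}{52077 + \frac{1}{1176415}} = \frac{1}{\frac{61264163956}{1176415}} = \frac{1176415}{61264163956}$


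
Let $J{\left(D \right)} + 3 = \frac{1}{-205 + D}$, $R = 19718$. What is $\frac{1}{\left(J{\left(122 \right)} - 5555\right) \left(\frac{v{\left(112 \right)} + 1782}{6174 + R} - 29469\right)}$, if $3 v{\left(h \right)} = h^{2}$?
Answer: $\frac{3223554}{527978743541255} \approx 6.1055 \cdot 10^{-9}$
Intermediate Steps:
$v{\left(h \right)} = \frac{h^{2}}{3}$
$J{\left(D \right)} = -3 + \frac{1}{-205 + D}$
$\frac{1}{\left(J{\left(122 \right)} - 5555\right) \left(\frac{v{\left(112 \right)} + 1782}{6174 + R} - 29469\right)} = \frac{1}{\left(\frac{616 - 366}{-205 + 122} - 5555\right) \left(\frac{\frac{112^{2}}{3} + 1782}{6174 + 19718} - 29469\right)} = \frac{1}{\left(\frac{616 - 366}{-83} - 5555\right) \left(\frac{\frac{1}{3} \cdot 12544 + 1782}{25892} - 29469\right)} = \frac{1}{\left(\left(- \frac{1}{83}\right) 250 - 5555\right) \left(\left(\frac{12544}{3} + 1782\right) \frac{1}{25892} - 29469\right)} = \frac{1}{\left(- \frac{250}{83} - 5555\right) \left(\frac{17890}{3} \cdot \frac{1}{25892} - 29469\right)} = \frac{1}{\left(- \frac{461315}{83}\right) \left(\frac{8945}{38838} - 29469\right)} = \frac{1}{\left(- \frac{461315}{83}\right) \left(- \frac{1144508077}{38838}\right)} = \frac{1}{\frac{527978743541255}{3223554}} = \frac{3223554}{527978743541255}$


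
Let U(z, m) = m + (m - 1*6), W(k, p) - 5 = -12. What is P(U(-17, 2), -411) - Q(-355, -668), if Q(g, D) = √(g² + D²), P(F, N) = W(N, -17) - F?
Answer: -5 - √572249 ≈ -761.47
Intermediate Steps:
W(k, p) = -7 (W(k, p) = 5 - 12 = -7)
U(z, m) = -6 + 2*m (U(z, m) = m + (m - 6) = m + (-6 + m) = -6 + 2*m)
P(F, N) = -7 - F
Q(g, D) = √(D² + g²)
P(U(-17, 2), -411) - Q(-355, -668) = (-7 - (-6 + 2*2)) - √((-668)² + (-355)²) = (-7 - (-6 + 4)) - √(446224 + 126025) = (-7 - 1*(-2)) - √572249 = (-7 + 2) - √572249 = -5 - √572249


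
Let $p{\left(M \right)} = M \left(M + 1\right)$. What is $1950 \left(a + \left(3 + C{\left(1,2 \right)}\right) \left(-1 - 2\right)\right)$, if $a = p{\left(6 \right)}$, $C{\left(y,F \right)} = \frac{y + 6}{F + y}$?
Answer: $50700$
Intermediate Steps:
$C{\left(y,F \right)} = \frac{6 + y}{F + y}$
$p{\left(M \right)} = M \left(1 + M\right)$
$a = 42$ ($a = 6 \left(1 + 6\right) = 6 \cdot 7 = 42$)
$1950 \left(a + \left(3 + C{\left(1,2 \right)}\right) \left(-1 - 2\right)\right) = 1950 \left(42 + \left(3 + \frac{6 + 1}{2 + 1}\right) \left(-1 - 2\right)\right) = 1950 \left(42 + \left(3 + \frac{1}{3} \cdot 7\right) \left(-3\right)\right) = 1950 \left(42 + \left(3 + \frac{7}{3}\right) \left(-3\right)\right) = 1950 \left(42 + \frac{16}{3} \left(-3\right)\right) = 1950 \left(42 - 16\right) = 1950 \cdot 26 = 50700$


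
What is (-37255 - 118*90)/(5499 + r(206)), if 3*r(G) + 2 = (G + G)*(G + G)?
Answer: -143625/186239 ≈ -0.77119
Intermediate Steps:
r(G) = -2/3 + 4*G**2/3 (r(G) = -2/3 + ((G + G)*(G + G))/3 = -2/3 + ((2*G)*(2*G))/3 = -2/3 + (4*G**2)/3 = -2/3 + 4*G**2/3)
(-37255 - 118*90)/(5499 + r(206)) = (-37255 - 118*90)/(5499 + (-2/3 + (4/3)*206**2)) = (-37255 - 10620)/(5499 + (-2/3 + (4/3)*42436)) = -47875/(5499 + (-2/3 + 169744/3)) = -47875/(5499 + 169742/3) = -47875/186239/3 = -47875*3/186239 = -143625/186239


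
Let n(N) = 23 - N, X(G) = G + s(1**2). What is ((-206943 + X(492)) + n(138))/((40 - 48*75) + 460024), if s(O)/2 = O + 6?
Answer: -25819/57058 ≈ -0.45250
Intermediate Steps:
s(O) = 12 + 2*O (s(O) = 2*(O + 6) = 2*(6 + O) = 12 + 2*O)
X(G) = 14 + G (X(G) = G + (12 + 2*1**2) = G + (12 + 2*1) = G + (12 + 2) = G + 14 = 14 + G)
((-206943 + X(492)) + n(138))/((40 - 48*75) + 460024) = ((-206943 + (14 + 492)) + (23 - 1*138))/((40 - 48*75) + 460024) = ((-206943 + 506) + (23 - 138))/((40 - 3600) + 460024) = (-206437 - 115)/(-3560 + 460024) = -206552/456464 = -206552*1/456464 = -25819/57058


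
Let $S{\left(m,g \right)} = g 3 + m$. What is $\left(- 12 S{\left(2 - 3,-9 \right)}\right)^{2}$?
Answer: $112896$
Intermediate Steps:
$S{\left(m,g \right)} = m + 3 g$ ($S{\left(m,g \right)} = 3 g + m = m + 3 g$)
$\left(- 12 S{\left(2 - 3,-9 \right)}\right)^{2} = \left(- 12 \left(\left(2 - 3\right) + 3 \left(-9\right)\right)\right)^{2} = \left(- 12 \left(\left(2 - 3\right) - 27\right)\right)^{2} = \left(- 12 \left(-1 - 27\right)\right)^{2} = \left(\left(-12\right) \left(-28\right)\right)^{2} = 336^{2} = 112896$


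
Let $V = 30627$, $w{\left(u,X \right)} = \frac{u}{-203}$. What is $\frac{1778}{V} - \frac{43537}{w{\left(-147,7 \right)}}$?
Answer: $- \frac{12889595311}{214389} \approx -60122.0$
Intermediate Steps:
$w{\left(u,X \right)} = - \frac{u}{203}$ ($w{\left(u,X \right)} = u \left(- \frac{1}{203}\right) = - \frac{u}{203}$)
$\frac{1778}{V} - \frac{43537}{w{\left(-147,7 \right)}} = \frac{1778}{30627} - \frac{43537}{\left(- \frac{1}{203}\right) \left(-147\right)} = 1778 \cdot \frac{1}{30627} - \frac{43537}{\frac{21}{29}} = \frac{1778}{30627} - \frac{1262573}{21} = - \frac{12889595311}{214389}$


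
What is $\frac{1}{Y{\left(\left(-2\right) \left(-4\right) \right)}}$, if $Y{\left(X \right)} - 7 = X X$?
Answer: $\frac{1}{71} \approx 0.014085$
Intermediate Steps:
$Y{\left(X \right)} = 7 + X^{2}$ ($Y{\left(X \right)} = 7 + X X = 7 + X^{2}$)
$\frac{1}{Y{\left(\left(-2\right) \left(-4\right) \right)}} = \frac{1}{7 + \left(\left(-2\right) \left(-4\right)\right)^{2}} = \frac{1}{7 + 8^{2}} = \frac{1}{7 + 64} = \frac{1}{71}$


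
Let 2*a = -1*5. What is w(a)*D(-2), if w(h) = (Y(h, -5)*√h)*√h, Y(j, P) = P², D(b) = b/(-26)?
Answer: -125/26 ≈ -4.8077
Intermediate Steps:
D(b) = -b/26 (D(b) = b*(-1/26) = -b/26)
a = -5/2 (a = (-1*5)/2 = (½)*(-5) = -5/2 ≈ -2.5000)
w(h) = 25*h (w(h) = ((-5)²*√h)*√h = (25*√h)*√h = 25*h)
w(a)*D(-2) = (25*(-5/2))*(-1/26*(-2)) = -125/2*1/13 = -125/26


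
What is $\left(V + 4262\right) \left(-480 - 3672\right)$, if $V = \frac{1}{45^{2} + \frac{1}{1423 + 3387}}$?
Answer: $- \frac{172361787382944}{9740251} \approx -1.7696 \cdot 10^{7}$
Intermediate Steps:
$V = \frac{4810}{9740251}$ ($V = \frac{1}{2025 + \frac{1}{4810}} = \frac{1}{\frac{9740251}{4810}} = \frac{4810}{9740251} \approx 0.00049383$)
$\left(V + 4262\right) \left(-480 - 3672\right) = \left(\frac{4810}{9740251} + 4262\right) \left(-480 - 3672\right) = \frac{41512954572 \left(-480 - 3672\right)}{9740251} = \frac{41512954572}{9740251} \left(-4152\right) = - \frac{172361787382944}{9740251}$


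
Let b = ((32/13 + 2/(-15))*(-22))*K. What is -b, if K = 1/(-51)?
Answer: -9988/9945 ≈ -1.0043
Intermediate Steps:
K = -1/51 ≈ -0.019608
b = 9988/9945 (b = ((32/13 + 2/(-15))*(-22))*(-1/51) = ((32*(1/13) + 2*(-1/15))*(-22))*(-1/51) = ((32/13 - 2/15)*(-22))*(-1/51) = ((454/195)*(-22))*(-1/51) = -9988/195*(-1/51) = 9988/9945 ≈ 1.0043)
-b = -1*9988/9945 = -9988/9945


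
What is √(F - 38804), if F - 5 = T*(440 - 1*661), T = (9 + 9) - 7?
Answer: I*√41230 ≈ 203.05*I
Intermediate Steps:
T = 11 (T = 18 - 7 = 11)
F = -2426 (F = 5 + 11*(440 - 1*661) = 5 + 11*(440 - 661) = 5 + 11*(-221) = 5 - 2431 = -2426)
√(F - 38804) = √(-2426 - 38804) = √(-41230) = I*√41230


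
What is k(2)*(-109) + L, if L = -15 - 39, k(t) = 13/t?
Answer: -1525/2 ≈ -762.50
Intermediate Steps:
L = -54
k(2)*(-109) + L = (13/2)*(-109) - 54 = -1417/2 - 54 = -1525/2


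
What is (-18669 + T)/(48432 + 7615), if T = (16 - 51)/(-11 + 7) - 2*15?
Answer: -74761/224188 ≈ -0.33347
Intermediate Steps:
T = -85/4 (T = -35/(-4) - 30 = -35*(-1/4) - 30 = 35/4 - 30 = -85/4 ≈ -21.250)
(-18669 + T)/(48432 + 7615) = (-18669 - 85/4)/(48432 + 7615) = -74761/4/56047 = -74761/4*1/56047 = -74761/224188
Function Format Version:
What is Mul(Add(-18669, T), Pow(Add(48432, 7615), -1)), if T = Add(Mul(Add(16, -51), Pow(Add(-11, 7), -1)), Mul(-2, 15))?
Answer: Rational(-74761, 224188) ≈ -0.33347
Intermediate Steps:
T = Rational(-85, 4) (T = Add(Mul(-35, Pow(-4, -1)), -30) = Add(Mul(-35, Rational(-1, 4)), -30) = Add(Rational(35, 4), -30) = Rational(-85, 4) ≈ -21.250)
Mul(Add(-18669, T), Pow(Add(48432, 7615), -1)) = Mul(Add(-18669, Rational(-85, 4)), Pow(Add(48432, 7615), -1)) = Mul(Rational(-74761, 4), Pow(56047, -1)) = Mul(Rational(-74761, 4), Rational(1, 56047)) = Rational(-74761, 224188)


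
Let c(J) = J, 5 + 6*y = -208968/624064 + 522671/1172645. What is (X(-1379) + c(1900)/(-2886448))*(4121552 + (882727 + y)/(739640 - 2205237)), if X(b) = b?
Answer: -1099712604448340501407267168831377/193487988284595789404480 ≈ -5.6836e+9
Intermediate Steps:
y = -447236596477/548854146960 (y = -5/6 + (-208968/624064 + 522671/1172645)/6 = -5/6 + (-208968*1/624064 + 522671*(1/1172645))/6 = -5/6 + (-26121/78008 + 522671/1172645)/6 = -5/6 + (1/6)*(10141859323/91475691160) = -5/6 + 10141859323/548854146960 = -447236596477/548854146960 ≈ -0.81485)
(X(-1379) + c(1900)/(-2886448))*(4121552 + (882727 + y)/(739640 - 2205237)) = (-1379 + 1900/(-2886448))*(4121552 + (882727 - 447236596477/548854146960)/(739640 - 2205237)) = (-1379 + 1900*(-1/2886448))*(4121552 + (484487927346963443/548854146960)/(-1465597)) = (-1379 - 475/721612)*(4121552 + (484487927346963443/548854146960)*(-1/1465597)) = -995103423*(4121552 - 484487927346963443/804398991222135120)/721612 = -995103423/721612*3315371786581646101142797/804398991222135120 = -1099712604448340501407267168831377/193487988284595789404480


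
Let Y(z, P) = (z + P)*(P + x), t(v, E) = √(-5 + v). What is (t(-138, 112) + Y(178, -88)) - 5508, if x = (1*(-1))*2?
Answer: -13608 + I*√143 ≈ -13608.0 + 11.958*I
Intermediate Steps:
x = -2 (x = -1*2 = -2)
Y(z, P) = (-2 + P)*(P + z) (Y(z, P) = (z + P)*(P - 2) = (P + z)*(-2 + P) = (-2 + P)*(P + z))
(t(-138, 112) + Y(178, -88)) - 5508 = (√(-5 - 138) + ((-88)² - 2*(-88) - 2*178 - 88*178)) - 5508 = (√(-143) + (7744 + 176 - 356 - 15664)) - 5508 = (I*√143 - 8100) - 5508 = (-8100 + I*√143) - 5508 = -13608 + I*√143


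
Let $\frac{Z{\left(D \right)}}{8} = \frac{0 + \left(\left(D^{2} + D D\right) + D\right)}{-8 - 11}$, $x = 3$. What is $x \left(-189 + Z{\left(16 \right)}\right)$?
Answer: $- \frac{23445}{19} \approx -1233.9$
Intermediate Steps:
$Z{\left(D \right)} = - \frac{16 D^{2}}{19} - \frac{8 D}{19}$ ($Z{\left(D \right)} = 8 \frac{0 + \left(\left(D^{2} + D D\right) + D\right)}{-8 - 11} = 8 \frac{0 + \left(\left(D^{2} + D^{2}\right) + D\right)}{-19} = 8 \left(0 + \left(2 D^{2} + D\right)\right) \left(- \frac{1}{19}\right) = 8 \left(0 + \left(D + 2 D^{2}\right)\right) \left(- \frac{1}{19}\right) = 8 \left(D + 2 D^{2}\right) \left(- \frac{1}{19}\right) = 8 \left(- \frac{2 D^{2}}{19} - \frac{D}{19}\right) = - \frac{16 D^{2}}{19} - \frac{8 D}{19}$)
$x \left(-189 + Z{\left(16 \right)}\right) = 3 \left(-189 - \frac{128 \left(1 + 2 \cdot 16\right)}{19}\right) = 3 \left(-189 - \frac{128 \left(1 + 32\right)}{19}\right) = 3 \left(-189 - \frac{128}{19} \cdot 33\right) = 3 \left(-189 - \frac{4224}{19}\right) = 3 \left(- \frac{7815}{19}\right) = - \frac{23445}{19}$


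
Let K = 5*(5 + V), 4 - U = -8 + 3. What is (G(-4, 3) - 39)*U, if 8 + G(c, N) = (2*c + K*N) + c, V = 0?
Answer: 144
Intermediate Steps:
U = 9 (U = 4 - (-8 + 3) = 4 - 1*(-5) = 4 + 5 = 9)
K = 25 (K = 5*(5 + 0) = 5*5 = 25)
G(c, N) = -8 + 3*c + 25*N (G(c, N) = -8 + ((2*c + 25*N) + c) = -8 + (3*c + 25*N) = -8 + 3*c + 25*N)
(G(-4, 3) - 39)*U = ((-8 + 3*(-4) + 25*3) - 39)*9 = ((-8 - 12 + 75) - 39)*9 = (55 - 39)*9 = 16*9 = 144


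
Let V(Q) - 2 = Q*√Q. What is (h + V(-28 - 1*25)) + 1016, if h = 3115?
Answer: 4133 - 53*I*√53 ≈ 4133.0 - 385.85*I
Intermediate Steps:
V(Q) = 2 + Q^(3/2) (V(Q) = 2 + Q*√Q = 2 + Q^(3/2))
(h + V(-28 - 1*25)) + 1016 = (3115 + (2 + (-28 - 1*25)^(3/2))) + 1016 = (3115 + (2 + (-28 - 25)^(3/2))) + 1016 = (3115 + (2 + (-53)^(3/2))) + 1016 = (3115 + (2 - 53*I*√53)) + 1016 = (3117 - 53*I*√53) + 1016 = 4133 - 53*I*√53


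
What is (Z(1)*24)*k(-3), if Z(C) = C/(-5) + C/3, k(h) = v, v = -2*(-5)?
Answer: 32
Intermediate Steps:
v = 10
k(h) = 10
Z(C) = 2*C/15 (Z(C) = C*(-⅕) + C*(⅓) = -C/5 + C/3 = 2*C/15)
(Z(1)*24)*k(-3) = (((2/15)*1)*24)*10 = ((2/15)*24)*10 = (16/5)*10 = 32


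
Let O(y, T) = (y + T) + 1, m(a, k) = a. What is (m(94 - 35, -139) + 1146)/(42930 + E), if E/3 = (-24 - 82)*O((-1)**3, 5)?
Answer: 241/8268 ≈ 0.029149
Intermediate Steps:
O(y, T) = 1 + T + y (O(y, T) = (T + y) + 1 = 1 + T + y)
E = -1590 (E = 3*((-24 - 82)*(1 + 5 + (-1)**3)) = 3*(-106*(1 + 5 - 1)) = 3*(-106*5) = 3*(-530) = -1590)
(m(94 - 35, -139) + 1146)/(42930 + E) = ((94 - 35) + 1146)/(42930 - 1590) = (59 + 1146)/41340 = 1205*(1/41340) = 241/8268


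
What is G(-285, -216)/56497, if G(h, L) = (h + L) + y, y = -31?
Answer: -76/8071 ≈ -0.0094164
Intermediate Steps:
G(h, L) = -31 + L + h (G(h, L) = (h + L) - 31 = (L + h) - 31 = -31 + L + h)
G(-285, -216)/56497 = (-31 - 216 - 285)/56497 = -532*1/56497 = -76/8071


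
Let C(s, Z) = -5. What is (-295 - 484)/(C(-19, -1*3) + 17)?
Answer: -779/12 ≈ -64.917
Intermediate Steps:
(-295 - 484)/(C(-19, -1*3) + 17) = (-295 - 484)/(-5 + 17) = -779/12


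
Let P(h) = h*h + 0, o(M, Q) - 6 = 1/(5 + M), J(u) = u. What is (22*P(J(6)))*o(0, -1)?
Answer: 24552/5 ≈ 4910.4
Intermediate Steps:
o(M, Q) = 6 + 1/(5 + M)
P(h) = h² (P(h) = h² + 0 = h²)
(22*P(J(6)))*o(0, -1) = (22*6²)*((31 + 6*0)/(5 + 0)) = (22*36)*((31 + 0)/5) = 792*((⅕)*31) = 792*(31/5) = 24552/5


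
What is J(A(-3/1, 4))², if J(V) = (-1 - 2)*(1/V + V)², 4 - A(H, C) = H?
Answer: 56250000/2401 ≈ 23428.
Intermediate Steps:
A(H, C) = 4 - H
J(V) = -3*(V + 1/V)²
J(A(-3/1, 4))² = (-3*(1 + (4 - (-3)/1)²)²/(4 - (-3)/1)²)² = (-3*(1 + (4 - (-3))²)²/(4 - (-3))²)² = (-3*(1 + (4 - 1*(-3))²)²/(4 - 1*(-3))²)² = (-3*(1 + (4 + 3)²)²/(4 + 3)²)² = (-3*(1 + 7²)²/7²)² = (-3*1/49*(1 + 49)²)² = (-3*1/49*50²)² = (-3*1/49*2500)² = (-7500/49)² = 56250000/2401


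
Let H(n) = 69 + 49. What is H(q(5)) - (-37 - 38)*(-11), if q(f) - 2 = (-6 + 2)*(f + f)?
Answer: -707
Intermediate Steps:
q(f) = 2 - 8*f (q(f) = 2 + (-6 + 2)*(f + f) = 2 - 8*f)
H(n) = 118
H(q(5)) - (-37 - 38)*(-11) = 118 - (-37 - 38)*(-11) = 118 - (-75)*(-11) = 118 - 1*825 = 118 - 825 = -707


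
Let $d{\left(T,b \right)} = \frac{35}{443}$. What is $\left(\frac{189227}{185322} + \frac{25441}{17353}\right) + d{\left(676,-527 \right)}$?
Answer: $\frac{54565106287}{21263290314} \approx 2.5662$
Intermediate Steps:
$d{\left(T,b \right)} = \frac{35}{443}$ ($d{\left(T,b \right)} = 35 \cdot \frac{1}{443} = \frac{35}{443}$)
$\left(\frac{189227}{185322} + \frac{25441}{17353}\right) + d{\left(676,-527 \right)} = \left(\frac{189227}{185322} + \frac{25441}{17353}\right) + \frac{35}{443} = \frac{119379599}{47998398} + \frac{35}{443} = \frac{54565106287}{21263290314}$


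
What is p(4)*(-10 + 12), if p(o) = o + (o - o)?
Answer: 8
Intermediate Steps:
p(o) = o (p(o) = o + 0 = o)
p(4)*(-10 + 12) = 4*(-10 + 12) = 4*2 = 8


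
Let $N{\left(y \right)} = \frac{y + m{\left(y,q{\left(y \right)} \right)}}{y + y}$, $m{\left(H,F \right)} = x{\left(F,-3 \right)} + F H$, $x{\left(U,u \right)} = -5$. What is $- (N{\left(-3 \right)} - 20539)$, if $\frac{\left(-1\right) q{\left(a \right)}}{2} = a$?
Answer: $\frac{61604}{3} \approx 20535.0$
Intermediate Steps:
$q{\left(a \right)} = - 2 a$
$m{\left(H,F \right)} = -5 + F H$
$N{\left(y \right)} = \frac{-5 + y - 2 y^{2}}{2 y}$ ($N{\left(y \right)} = \frac{y + \left(-5 + - 2 y y\right)}{y + y} = \frac{y - \left(5 + 2 y^{2}\right)}{2 y} = \left(-5 + y - 2 y^{2}\right) \frac{1}{2 y} = \frac{-5 + y - 2 y^{2}}{2 y}$)
$- (N{\left(-3 \right)} - 20539) = - (\left(\frac{1}{2} - -3 - \frac{5}{2 \left(-3\right)}\right) - 20539) = - (\left(\frac{1}{2} + 3 - - \frac{5}{6}\right) - 20539) = - (\left(\frac{1}{2} + 3 + \frac{5}{6}\right) - 20539) = - (\frac{13}{3} - 20539) = \left(-1\right) \left(- \frac{61604}{3}\right) = \frac{61604}{3}$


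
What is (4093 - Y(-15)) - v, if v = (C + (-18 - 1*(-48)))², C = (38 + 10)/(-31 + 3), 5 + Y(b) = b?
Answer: 162333/49 ≈ 3312.9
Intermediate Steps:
Y(b) = -5 + b
C = -12/7 (C = 48/(-28) = 48*(-1/28) = -12/7 ≈ -1.7143)
v = 39204/49 (v = (-12/7 + (-18 - 1*(-48)))² = (-12/7 + (-18 + 48))² = (-12/7 + 30)² = (198/7)² = 39204/49 ≈ 800.08)
(4093 - Y(-15)) - v = (4093 - (-5 - 15)) - 1*39204/49 = (4093 - 1*(-20)) - 39204/49 = (4093 + 20) - 39204/49 = 4113 - 39204/49 = 162333/49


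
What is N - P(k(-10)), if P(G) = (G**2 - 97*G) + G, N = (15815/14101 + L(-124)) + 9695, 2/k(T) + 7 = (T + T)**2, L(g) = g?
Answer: 20848047234866/2177885349 ≈ 9572.6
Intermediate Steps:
k(T) = 2/(-7 + 4*T**2) (k(T) = 2/(-7 + (T + T)**2) = 2/(-7 + (2*T)**2) = 2/(-7 + 4*T**2))
N = 134976486/14101 (N = (15815/14101 - 124) + 9695 = -1732709/14101 + 9695 = 134976486/14101 ≈ 9572.1)
P(G) = G**2 - 96*G
N - P(k(-10)) = 134976486/14101 - 2/(-7 + 4*(-10)**2)*(-96 + 2/(-7 + 4*(-10)**2)) = 134976486/14101 - 2/(-7 + 4*100)*(-96 + 2/(-7 + 4*100)) = 134976486/14101 - 2/(-7 + 400)*(-96 + 2/(-7 + 400)) = 134976486/14101 - 2/393*(-96 + 2/393) = 134976486/14101 - 2*(1/393)*(-96 + 2*(1/393)) = 134976486/14101 - 2*(-96 + 2/393)/393 = 134976486/14101 - 2*(-37726)/(393*393) = 134976486/14101 - 1*(-75452/154449) = 134976486/14101 + 75452/154449 = 20848047234866/2177885349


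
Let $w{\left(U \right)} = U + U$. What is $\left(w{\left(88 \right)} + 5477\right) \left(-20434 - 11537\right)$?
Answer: $-180732063$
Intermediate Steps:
$w{\left(U \right)} = 2 U$
$\left(w{\left(88 \right)} + 5477\right) \left(-20434 - 11537\right) = \left(2 \cdot 88 + 5477\right) \left(-20434 - 11537\right) = \left(176 + 5477\right) \left(-31971\right) = 5653 \left(-31971\right) = -180732063$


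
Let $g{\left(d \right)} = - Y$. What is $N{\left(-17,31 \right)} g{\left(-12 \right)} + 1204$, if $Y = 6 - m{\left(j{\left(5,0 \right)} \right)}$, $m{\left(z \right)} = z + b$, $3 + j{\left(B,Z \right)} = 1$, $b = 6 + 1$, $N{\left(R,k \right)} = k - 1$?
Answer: $1174$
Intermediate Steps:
$N{\left(R,k \right)} = -1 + k$
$b = 7$
$j{\left(B,Z \right)} = -2$ ($j{\left(B,Z \right)} = -3 + 1 = -2$)
$m{\left(z \right)} = 7 + z$ ($m{\left(z \right)} = z + 7 = 7 + z$)
$Y = 1$ ($Y = 6 - \left(7 - 2\right) = 6 - 5 = 1$)
$g{\left(d \right)} = -1$ ($g{\left(d \right)} = \left(-1\right) 1 = -1$)
$N{\left(-17,31 \right)} g{\left(-12 \right)} + 1204 = \left(-1 + 31\right) \left(-1\right) + 1204 = 30 \left(-1\right) + 1204 = -30 + 1204 = 1174$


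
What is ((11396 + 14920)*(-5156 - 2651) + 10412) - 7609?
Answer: -205446209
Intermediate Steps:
((11396 + 14920)*(-5156 - 2651) + 10412) - 7609 = (26316*(-7807) + 10412) - 7609 = (-205449012 + 10412) - 7609 = -205438600 - 7609 = -205446209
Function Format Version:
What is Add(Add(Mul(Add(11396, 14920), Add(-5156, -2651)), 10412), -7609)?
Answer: -205446209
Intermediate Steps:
Add(Add(Mul(Add(11396, 14920), Add(-5156, -2651)), 10412), -7609) = Add(Add(Mul(26316, -7807), 10412), -7609) = Add(Add(-205449012, 10412), -7609) = Add(-205438600, -7609) = -205446209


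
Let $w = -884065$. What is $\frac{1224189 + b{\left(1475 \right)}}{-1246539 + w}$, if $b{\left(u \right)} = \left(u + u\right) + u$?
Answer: $- \frac{614307}{1065302} \approx -0.57665$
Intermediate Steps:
$b{\left(u \right)} = 3 u$ ($b{\left(u \right)} = 2 u + u = 3 u$)
$\frac{1224189 + b{\left(1475 \right)}}{-1246539 + w} = \frac{1224189 + 3 \cdot 1475}{-1246539 - 884065} = \frac{1224189 + 4425}{-2130604} = 1228614 \left(- \frac{1}{2130604}\right) = - \frac{614307}{1065302}$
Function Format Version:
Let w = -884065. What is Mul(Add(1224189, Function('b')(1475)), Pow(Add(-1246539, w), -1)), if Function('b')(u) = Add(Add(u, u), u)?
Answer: Rational(-614307, 1065302) ≈ -0.57665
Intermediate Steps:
Function('b')(u) = Mul(3, u) (Function('b')(u) = Add(Mul(2, u), u) = Mul(3, u))
Mul(Add(1224189, Function('b')(1475)), Pow(Add(-1246539, w), -1)) = Mul(Add(1224189, Mul(3, 1475)), Pow(Add(-1246539, -884065), -1)) = Mul(Add(1224189, 4425), Pow(-2130604, -1)) = Mul(1228614, Rational(-1, 2130604)) = Rational(-614307, 1065302)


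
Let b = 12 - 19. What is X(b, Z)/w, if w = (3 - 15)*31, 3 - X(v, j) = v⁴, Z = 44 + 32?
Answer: 1199/186 ≈ 6.4462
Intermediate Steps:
b = -7
Z = 76
X(v, j) = 3 - v⁴
w = -372 (w = -12*31 = -372)
X(b, Z)/w = (3 - 1*(-7)⁴)/(-372) = (3 - 1*2401)*(-1/372) = (3 - 2401)*(-1/372) = -2398*(-1/372) = 1199/186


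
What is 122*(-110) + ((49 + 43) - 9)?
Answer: -13337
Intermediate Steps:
122*(-110) + ((49 + 43) - 9) = -13420 + (92 - 9) = -13420 + 83 = -13337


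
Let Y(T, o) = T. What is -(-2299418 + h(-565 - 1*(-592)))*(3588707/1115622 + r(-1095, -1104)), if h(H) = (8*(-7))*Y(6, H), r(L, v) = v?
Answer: -1412115627018337/557811 ≈ -2.5315e+9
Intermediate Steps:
h(H) = -336 (h(H) = (8*(-7))*6 = -56*6 = -336)
-(-2299418 + h(-565 - 1*(-592)))*(3588707/1115622 + r(-1095, -1104)) = -(-2299418 - 336)*(3588707/1115622 - 1104) = -(-2299754)*(3588707*(1/1115622) - 1104) = -(-2299754)*(3588707/1115622 - 1104) = -(-2299754)*(-1228057981)/1115622 = -1*1412115627018337/557811 = -1412115627018337/557811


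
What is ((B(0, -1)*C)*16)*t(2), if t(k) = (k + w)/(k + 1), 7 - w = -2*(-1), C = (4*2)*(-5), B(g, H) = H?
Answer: 4480/3 ≈ 1493.3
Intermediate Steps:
C = -40 (C = 8*(-5) = -40)
w = 5 (w = 7 - (-2)*(-1) = 7 - 1*2 = 7 - 2 = 5)
t(k) = (5 + k)/(1 + k) (t(k) = (k + 5)/(k + 1) = (5 + k)/(1 + k))
((B(0, -1)*C)*16)*t(2) = (-1*(-40)*16)*((5 + 2)/(1 + 2)) = (40*16)*(7/3) = 640*((⅓)*7) = 640*(7/3) = 4480/3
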